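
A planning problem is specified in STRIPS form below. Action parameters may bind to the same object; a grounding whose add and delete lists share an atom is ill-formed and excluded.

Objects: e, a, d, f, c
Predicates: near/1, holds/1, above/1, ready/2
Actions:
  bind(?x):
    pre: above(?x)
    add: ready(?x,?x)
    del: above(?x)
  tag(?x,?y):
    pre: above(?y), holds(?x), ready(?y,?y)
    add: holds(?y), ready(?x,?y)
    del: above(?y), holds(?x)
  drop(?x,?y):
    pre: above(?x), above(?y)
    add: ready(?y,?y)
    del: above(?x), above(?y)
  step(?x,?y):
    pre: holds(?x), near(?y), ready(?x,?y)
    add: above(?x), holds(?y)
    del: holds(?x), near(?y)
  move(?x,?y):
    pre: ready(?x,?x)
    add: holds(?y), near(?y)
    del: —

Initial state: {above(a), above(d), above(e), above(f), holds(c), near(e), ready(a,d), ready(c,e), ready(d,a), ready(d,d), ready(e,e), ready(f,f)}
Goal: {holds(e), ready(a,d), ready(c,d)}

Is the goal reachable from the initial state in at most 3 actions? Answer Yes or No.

1. tag(c,d)  →  {above(a), above(e), above(f), holds(d), near(e), ready(a,d), ready(c,d), ready(c,e), ready(d,a), ready(d,d), ready(e,e), ready(f,f)}
2. tag(d,e)  →  {above(a), above(f), holds(e), near(e), ready(a,d), ready(c,d), ready(c,e), ready(d,a), ready(d,d), ready(d,e), ready(e,e), ready(f,f)}
optimal plan length = 2; 2 ≤ 3

Yes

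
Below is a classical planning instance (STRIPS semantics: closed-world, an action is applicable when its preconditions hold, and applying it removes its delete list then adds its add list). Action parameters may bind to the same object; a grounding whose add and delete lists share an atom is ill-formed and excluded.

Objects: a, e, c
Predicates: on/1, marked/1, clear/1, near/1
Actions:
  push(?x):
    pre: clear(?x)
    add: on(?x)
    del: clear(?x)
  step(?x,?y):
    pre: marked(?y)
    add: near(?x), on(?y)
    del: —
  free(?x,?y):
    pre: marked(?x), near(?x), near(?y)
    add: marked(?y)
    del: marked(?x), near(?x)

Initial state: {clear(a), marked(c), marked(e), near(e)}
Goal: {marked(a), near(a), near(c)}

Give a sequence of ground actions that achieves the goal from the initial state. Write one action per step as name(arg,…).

1. step(a,e)  →  {clear(a), marked(c), marked(e), near(a), near(e), on(e)}
2. step(c,e)  →  {clear(a), marked(c), marked(e), near(a), near(c), near(e), on(e)}
3. free(e,a)  →  {clear(a), marked(a), marked(c), near(a), near(c), on(e)}

step(a,e); step(c,e); free(e,a)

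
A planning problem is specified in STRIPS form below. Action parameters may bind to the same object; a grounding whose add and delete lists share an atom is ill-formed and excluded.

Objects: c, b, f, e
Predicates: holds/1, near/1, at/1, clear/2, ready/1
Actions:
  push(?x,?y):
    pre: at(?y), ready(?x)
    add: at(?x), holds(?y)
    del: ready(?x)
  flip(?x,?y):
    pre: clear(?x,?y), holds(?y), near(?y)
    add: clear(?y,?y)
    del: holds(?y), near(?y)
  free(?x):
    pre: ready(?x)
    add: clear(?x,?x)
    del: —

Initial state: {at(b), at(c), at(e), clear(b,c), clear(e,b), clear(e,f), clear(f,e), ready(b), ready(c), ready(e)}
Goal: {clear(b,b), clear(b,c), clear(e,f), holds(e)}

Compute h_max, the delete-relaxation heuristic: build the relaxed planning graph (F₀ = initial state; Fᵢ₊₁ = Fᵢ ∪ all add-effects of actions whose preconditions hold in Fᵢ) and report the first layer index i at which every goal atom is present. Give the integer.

F0 = init (10 atoms)
F1 = F0 ∪ {clear(b,b), clear(c,c), clear(e,e), holds(b), holds(c), holds(e)}  (16 atoms)
goal ⊆ F1  ⇒  h_max = 1

1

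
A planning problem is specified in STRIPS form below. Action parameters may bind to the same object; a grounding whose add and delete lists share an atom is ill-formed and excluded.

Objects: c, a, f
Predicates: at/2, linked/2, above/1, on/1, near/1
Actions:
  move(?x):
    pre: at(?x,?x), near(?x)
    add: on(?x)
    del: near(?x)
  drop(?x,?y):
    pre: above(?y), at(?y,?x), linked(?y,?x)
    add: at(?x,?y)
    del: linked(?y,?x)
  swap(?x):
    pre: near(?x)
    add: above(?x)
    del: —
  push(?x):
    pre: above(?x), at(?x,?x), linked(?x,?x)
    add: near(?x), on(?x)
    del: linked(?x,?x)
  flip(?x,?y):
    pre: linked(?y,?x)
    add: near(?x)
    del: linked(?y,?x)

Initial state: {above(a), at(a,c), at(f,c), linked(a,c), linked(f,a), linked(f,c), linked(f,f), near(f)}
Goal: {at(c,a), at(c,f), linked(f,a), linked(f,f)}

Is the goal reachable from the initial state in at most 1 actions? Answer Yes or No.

1. drop(c,a)  →  {above(a), at(a,c), at(c,a), at(f,c), linked(f,a), linked(f,c), linked(f,f), near(f)}
2. swap(f)  →  {above(a), above(f), at(a,c), at(c,a), at(f,c), linked(f,a), linked(f,c), linked(f,f), near(f)}
3. drop(c,f)  →  {above(a), above(f), at(a,c), at(c,a), at(c,f), at(f,c), linked(f,a), linked(f,f), near(f)}
optimal plan length = 3; 3 > 1

No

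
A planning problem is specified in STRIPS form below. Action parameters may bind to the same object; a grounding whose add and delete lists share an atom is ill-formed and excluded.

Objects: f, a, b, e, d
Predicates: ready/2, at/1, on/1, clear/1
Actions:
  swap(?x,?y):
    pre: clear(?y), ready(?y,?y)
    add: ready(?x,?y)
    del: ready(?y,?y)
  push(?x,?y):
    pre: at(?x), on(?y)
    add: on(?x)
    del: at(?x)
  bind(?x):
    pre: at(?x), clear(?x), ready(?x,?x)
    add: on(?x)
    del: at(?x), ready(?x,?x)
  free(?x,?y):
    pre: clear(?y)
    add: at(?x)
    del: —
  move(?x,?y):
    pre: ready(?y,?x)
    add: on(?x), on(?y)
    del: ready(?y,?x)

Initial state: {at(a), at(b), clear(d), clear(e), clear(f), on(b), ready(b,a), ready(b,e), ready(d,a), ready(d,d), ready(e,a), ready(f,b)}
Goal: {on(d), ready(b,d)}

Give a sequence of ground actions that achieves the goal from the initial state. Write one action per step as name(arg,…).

1. swap(b,d)  →  {at(a), at(b), clear(d), clear(e), clear(f), on(b), ready(b,a), ready(b,d), ready(b,e), ready(d,a), ready(e,a), ready(f,b)}
2. move(a,d)  →  {at(a), at(b), clear(d), clear(e), clear(f), on(a), on(b), on(d), ready(b,a), ready(b,d), ready(b,e), ready(e,a), ready(f,b)}

swap(b,d); move(a,d)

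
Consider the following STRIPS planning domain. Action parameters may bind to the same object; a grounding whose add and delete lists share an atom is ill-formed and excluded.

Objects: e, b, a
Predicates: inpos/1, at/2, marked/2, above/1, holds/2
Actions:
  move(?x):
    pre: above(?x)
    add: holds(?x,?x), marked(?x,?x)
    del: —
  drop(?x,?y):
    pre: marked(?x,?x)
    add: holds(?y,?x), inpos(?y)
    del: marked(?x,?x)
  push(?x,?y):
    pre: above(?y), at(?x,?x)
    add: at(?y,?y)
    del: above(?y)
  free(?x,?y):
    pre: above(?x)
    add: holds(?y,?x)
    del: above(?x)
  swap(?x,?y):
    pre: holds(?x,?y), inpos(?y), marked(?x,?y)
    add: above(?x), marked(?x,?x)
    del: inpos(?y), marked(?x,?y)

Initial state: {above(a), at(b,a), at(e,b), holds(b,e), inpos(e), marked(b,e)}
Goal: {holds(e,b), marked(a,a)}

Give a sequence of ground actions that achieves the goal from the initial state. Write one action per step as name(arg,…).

1. move(a)  →  {above(a), at(b,a), at(e,b), holds(a,a), holds(b,e), inpos(e), marked(a,a), marked(b,e)}
2. swap(b,e)  →  {above(a), above(b), at(b,a), at(e,b), holds(a,a), holds(b,e), marked(a,a), marked(b,b)}
3. drop(b,e)  →  {above(a), above(b), at(b,a), at(e,b), holds(a,a), holds(b,e), holds(e,b), inpos(e), marked(a,a)}

move(a); swap(b,e); drop(b,e)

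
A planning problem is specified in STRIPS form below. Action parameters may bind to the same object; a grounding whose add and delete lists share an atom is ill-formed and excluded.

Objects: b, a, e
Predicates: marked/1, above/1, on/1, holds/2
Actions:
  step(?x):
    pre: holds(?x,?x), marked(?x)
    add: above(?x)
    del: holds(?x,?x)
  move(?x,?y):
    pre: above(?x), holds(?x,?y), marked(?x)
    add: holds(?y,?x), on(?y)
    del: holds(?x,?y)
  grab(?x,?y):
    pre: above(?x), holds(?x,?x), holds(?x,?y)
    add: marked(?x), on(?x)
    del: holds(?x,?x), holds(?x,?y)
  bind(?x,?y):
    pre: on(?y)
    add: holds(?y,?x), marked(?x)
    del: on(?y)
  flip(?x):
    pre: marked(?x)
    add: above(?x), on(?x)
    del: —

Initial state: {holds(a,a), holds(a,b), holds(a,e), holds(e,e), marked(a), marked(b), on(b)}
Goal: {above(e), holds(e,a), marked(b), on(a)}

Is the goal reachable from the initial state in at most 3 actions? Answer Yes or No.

1. bind(e,b)  →  {holds(a,a), holds(a,b), holds(a,e), holds(b,e), holds(e,e), marked(a), marked(b), marked(e)}
2. step(e)  →  {above(e), holds(a,a), holds(a,b), holds(a,e), holds(b,e), marked(a), marked(b), marked(e)}
3. flip(a)  →  {above(a), above(e), holds(a,a), holds(a,b), holds(a,e), holds(b,e), marked(a), marked(b), marked(e), on(a)}
4. move(a,e)  →  {above(a), above(e), holds(a,a), holds(a,b), holds(b,e), holds(e,a), marked(a), marked(b), marked(e), on(a), on(e)}
optimal plan length = 4; 4 > 3

No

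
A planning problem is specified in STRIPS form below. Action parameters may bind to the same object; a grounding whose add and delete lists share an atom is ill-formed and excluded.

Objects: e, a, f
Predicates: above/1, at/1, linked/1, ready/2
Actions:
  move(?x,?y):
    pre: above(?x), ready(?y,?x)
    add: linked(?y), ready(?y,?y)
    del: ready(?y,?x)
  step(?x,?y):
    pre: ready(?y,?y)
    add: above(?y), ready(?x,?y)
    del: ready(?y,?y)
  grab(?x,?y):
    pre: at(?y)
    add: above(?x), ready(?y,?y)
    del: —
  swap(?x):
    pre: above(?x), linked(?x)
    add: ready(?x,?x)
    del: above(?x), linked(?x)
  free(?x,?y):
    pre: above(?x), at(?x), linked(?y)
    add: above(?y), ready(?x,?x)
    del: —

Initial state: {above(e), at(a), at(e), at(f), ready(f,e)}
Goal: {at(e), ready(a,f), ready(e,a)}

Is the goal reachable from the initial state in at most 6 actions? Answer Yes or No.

1. move(e,f)  →  {above(e), at(a), at(e), at(f), linked(f), ready(f,f)}
2. step(a,f)  →  {above(e), above(f), at(a), at(e), at(f), linked(f), ready(a,f)}
3. grab(e,a)  →  {above(e), above(f), at(a), at(e), at(f), linked(f), ready(a,a), ready(a,f)}
4. step(e,a)  →  {above(a), above(e), above(f), at(a), at(e), at(f), linked(f), ready(a,f), ready(e,a)}
optimal plan length = 4; 4 ≤ 6

Yes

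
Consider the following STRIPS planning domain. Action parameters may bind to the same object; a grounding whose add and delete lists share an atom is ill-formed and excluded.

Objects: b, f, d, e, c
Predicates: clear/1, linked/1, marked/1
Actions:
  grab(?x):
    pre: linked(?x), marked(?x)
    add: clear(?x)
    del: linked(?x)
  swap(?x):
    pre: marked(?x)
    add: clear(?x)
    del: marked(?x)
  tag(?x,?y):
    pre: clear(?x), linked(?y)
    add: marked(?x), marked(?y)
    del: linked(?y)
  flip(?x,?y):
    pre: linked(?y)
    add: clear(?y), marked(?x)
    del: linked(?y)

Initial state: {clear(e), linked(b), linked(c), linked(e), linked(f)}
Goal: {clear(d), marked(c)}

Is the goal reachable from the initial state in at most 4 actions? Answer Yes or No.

1. tag(e,c)  →  {clear(e), linked(b), linked(e), linked(f), marked(c), marked(e)}
2. flip(d,b)  →  {clear(b), clear(e), linked(e), linked(f), marked(c), marked(d), marked(e)}
3. swap(d)  →  {clear(b), clear(d), clear(e), linked(e), linked(f), marked(c), marked(e)}
optimal plan length = 3; 3 ≤ 4

Yes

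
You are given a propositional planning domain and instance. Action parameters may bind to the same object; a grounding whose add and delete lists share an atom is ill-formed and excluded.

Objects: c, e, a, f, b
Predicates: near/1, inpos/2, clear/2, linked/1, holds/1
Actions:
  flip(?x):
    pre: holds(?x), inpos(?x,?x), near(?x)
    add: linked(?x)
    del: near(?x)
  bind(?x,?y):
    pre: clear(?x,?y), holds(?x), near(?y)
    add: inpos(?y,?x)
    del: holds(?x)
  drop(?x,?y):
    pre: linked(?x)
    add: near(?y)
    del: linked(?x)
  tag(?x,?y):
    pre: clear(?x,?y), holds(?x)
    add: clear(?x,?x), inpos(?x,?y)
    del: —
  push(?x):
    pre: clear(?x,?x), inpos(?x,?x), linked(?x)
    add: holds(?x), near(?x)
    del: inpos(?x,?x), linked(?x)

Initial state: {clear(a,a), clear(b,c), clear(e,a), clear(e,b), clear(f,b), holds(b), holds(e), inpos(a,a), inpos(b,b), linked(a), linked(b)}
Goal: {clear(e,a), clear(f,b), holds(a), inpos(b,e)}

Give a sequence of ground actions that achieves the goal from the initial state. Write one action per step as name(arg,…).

1. drop(b,b)  →  {clear(a,a), clear(b,c), clear(e,a), clear(e,b), clear(f,b), holds(b), holds(e), inpos(a,a), inpos(b,b), linked(a), near(b)}
2. bind(e,b)  →  {clear(a,a), clear(b,c), clear(e,a), clear(e,b), clear(f,b), holds(b), inpos(a,a), inpos(b,b), inpos(b,e), linked(a), near(b)}
3. push(a)  →  {clear(a,a), clear(b,c), clear(e,a), clear(e,b), clear(f,b), holds(a), holds(b), inpos(b,b), inpos(b,e), near(a), near(b)}

drop(b,b); bind(e,b); push(a)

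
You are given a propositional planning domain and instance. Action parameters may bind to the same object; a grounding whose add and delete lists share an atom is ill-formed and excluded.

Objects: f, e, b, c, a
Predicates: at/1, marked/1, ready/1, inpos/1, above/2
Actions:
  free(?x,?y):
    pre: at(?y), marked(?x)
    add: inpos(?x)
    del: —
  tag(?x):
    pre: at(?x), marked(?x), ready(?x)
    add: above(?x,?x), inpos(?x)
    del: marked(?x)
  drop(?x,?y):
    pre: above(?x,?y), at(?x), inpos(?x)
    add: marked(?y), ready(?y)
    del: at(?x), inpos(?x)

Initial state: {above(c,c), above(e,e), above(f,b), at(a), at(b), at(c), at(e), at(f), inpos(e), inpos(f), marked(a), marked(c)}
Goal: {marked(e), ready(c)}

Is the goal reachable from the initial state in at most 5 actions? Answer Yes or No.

Yes

1. free(c,f)  →  {above(c,c), above(e,e), above(f,b), at(a), at(b), at(c), at(e), at(f), inpos(c), inpos(e), inpos(f), marked(a), marked(c)}
2. drop(e,e)  →  {above(c,c), above(e,e), above(f,b), at(a), at(b), at(c), at(f), inpos(c), inpos(f), marked(a), marked(c), marked(e), ready(e)}
3. drop(c,c)  →  {above(c,c), above(e,e), above(f,b), at(a), at(b), at(f), inpos(f), marked(a), marked(c), marked(e), ready(c), ready(e)}
optimal plan length = 3; 3 ≤ 5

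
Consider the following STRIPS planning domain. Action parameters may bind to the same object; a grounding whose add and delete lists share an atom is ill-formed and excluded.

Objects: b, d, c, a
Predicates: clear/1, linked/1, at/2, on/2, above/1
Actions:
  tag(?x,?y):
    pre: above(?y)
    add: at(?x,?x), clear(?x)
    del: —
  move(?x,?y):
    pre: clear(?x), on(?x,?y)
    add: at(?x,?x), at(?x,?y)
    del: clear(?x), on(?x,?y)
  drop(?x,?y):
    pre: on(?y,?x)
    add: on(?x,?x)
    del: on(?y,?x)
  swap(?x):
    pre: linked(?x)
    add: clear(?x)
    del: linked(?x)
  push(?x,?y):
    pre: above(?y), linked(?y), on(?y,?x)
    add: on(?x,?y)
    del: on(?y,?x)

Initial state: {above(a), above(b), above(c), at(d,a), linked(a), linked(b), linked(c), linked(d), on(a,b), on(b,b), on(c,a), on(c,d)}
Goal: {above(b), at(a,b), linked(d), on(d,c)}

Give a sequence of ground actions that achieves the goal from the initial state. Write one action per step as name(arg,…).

1. tag(a,b)  →  {above(a), above(b), above(c), at(a,a), at(d,a), clear(a), linked(a), linked(b), linked(c), linked(d), on(a,b), on(b,b), on(c,a), on(c,d)}
2. move(a,b)  →  {above(a), above(b), above(c), at(a,a), at(a,b), at(d,a), linked(a), linked(b), linked(c), linked(d), on(b,b), on(c,a), on(c,d)}
3. push(d,c)  →  {above(a), above(b), above(c), at(a,a), at(a,b), at(d,a), linked(a), linked(b), linked(c), linked(d), on(b,b), on(c,a), on(d,c)}

tag(a,b); move(a,b); push(d,c)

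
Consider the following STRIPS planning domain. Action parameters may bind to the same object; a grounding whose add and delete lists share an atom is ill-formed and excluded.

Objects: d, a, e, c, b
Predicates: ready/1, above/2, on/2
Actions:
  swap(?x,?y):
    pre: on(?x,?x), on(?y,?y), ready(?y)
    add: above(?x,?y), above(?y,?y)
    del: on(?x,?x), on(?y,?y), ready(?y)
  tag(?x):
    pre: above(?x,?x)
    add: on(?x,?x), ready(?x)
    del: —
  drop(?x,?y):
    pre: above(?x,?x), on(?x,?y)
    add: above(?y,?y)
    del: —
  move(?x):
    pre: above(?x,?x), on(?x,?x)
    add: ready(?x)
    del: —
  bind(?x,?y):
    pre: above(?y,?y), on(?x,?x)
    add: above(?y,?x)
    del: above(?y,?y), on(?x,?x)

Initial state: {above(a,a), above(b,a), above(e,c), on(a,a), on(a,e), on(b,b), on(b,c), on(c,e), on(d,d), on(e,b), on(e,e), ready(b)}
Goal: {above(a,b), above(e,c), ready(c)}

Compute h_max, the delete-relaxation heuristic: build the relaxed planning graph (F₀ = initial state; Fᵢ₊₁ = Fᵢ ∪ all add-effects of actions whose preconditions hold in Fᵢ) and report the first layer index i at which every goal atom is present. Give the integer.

3

F0 = init (12 atoms)
F1 = F0 ∪ {above(a,b), above(a,d), above(a,e), above(b,b), above(d,b), above(e,b), above(e,e), ready(a)}  (20 atoms)
F2 = F1 ∪ {above(b,d), above(b,e), above(c,c), above(d,a), above(e,a), above(e,d), ready(e)}  (27 atoms)
F3 = F2 ∪ {above(c,a), above(c,b), above(c,d), above(c,e), above(d,e), on(c,c), ready(c)}  (34 atoms)
goal ⊆ F3  ⇒  h_max = 3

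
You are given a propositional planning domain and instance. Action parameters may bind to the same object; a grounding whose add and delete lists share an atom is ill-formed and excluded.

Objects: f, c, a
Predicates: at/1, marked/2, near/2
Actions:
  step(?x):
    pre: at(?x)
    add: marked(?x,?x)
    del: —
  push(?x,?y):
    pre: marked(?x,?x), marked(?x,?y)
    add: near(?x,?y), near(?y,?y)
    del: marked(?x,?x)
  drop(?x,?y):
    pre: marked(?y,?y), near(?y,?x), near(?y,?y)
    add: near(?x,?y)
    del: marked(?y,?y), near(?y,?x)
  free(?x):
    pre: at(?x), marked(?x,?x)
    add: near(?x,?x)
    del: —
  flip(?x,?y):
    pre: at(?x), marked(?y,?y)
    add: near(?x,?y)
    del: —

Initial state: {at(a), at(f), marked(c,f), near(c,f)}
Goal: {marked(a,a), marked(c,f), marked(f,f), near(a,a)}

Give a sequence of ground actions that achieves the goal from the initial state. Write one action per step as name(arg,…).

1. step(f)  →  {at(a), at(f), marked(c,f), marked(f,f), near(c,f)}
2. step(a)  →  {at(a), at(f), marked(a,a), marked(c,f), marked(f,f), near(c,f)}
3. free(a)  →  {at(a), at(f), marked(a,a), marked(c,f), marked(f,f), near(a,a), near(c,f)}

step(f); step(a); free(a)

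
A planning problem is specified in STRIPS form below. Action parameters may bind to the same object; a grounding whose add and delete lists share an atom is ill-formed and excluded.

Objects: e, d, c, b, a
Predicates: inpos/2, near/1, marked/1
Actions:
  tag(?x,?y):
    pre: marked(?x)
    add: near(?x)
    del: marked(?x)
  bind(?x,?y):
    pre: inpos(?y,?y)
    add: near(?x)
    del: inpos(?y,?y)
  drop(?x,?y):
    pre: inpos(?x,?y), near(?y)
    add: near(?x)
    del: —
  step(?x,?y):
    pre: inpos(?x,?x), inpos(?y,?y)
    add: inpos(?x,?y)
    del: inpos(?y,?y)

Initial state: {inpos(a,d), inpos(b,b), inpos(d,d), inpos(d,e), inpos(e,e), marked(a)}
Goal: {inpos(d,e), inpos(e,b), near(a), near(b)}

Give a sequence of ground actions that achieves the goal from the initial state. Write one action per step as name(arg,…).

tag(a,e); bind(b,d); step(e,b)

1. tag(a,e)  →  {inpos(a,d), inpos(b,b), inpos(d,d), inpos(d,e), inpos(e,e), near(a)}
2. bind(b,d)  →  {inpos(a,d), inpos(b,b), inpos(d,e), inpos(e,e), near(a), near(b)}
3. step(e,b)  →  {inpos(a,d), inpos(d,e), inpos(e,b), inpos(e,e), near(a), near(b)}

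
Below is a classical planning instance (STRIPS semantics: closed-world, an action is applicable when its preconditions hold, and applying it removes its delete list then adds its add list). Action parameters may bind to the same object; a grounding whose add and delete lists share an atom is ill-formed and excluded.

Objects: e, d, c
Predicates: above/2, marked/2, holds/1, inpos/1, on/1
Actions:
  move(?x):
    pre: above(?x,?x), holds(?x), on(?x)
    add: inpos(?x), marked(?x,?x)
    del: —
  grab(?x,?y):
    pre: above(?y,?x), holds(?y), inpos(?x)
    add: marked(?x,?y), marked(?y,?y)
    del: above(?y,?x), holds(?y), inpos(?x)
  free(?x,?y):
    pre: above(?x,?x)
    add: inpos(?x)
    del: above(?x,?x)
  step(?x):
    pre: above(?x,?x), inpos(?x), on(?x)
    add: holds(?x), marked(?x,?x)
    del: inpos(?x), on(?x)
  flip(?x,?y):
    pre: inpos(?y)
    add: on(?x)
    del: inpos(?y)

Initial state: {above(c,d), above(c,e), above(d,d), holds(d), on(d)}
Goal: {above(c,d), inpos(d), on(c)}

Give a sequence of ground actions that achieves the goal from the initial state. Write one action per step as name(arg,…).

move(d); flip(c,d); move(d)

1. move(d)  →  {above(c,d), above(c,e), above(d,d), holds(d), inpos(d), marked(d,d), on(d)}
2. flip(c,d)  →  {above(c,d), above(c,e), above(d,d), holds(d), marked(d,d), on(c), on(d)}
3. move(d)  →  {above(c,d), above(c,e), above(d,d), holds(d), inpos(d), marked(d,d), on(c), on(d)}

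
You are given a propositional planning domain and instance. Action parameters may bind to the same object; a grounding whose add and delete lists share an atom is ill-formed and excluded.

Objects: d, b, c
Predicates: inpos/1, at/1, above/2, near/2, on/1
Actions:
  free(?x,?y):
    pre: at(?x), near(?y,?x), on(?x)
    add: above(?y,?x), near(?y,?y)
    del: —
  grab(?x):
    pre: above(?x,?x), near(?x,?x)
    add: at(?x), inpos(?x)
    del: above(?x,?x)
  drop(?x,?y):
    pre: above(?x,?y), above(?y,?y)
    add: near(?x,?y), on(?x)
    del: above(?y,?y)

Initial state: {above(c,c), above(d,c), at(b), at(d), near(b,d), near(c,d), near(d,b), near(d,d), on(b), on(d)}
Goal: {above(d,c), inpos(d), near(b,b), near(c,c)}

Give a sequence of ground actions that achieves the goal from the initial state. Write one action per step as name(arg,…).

free(d,d); free(d,b); free(d,c); grab(d)

1. free(d,d)  →  {above(c,c), above(d,c), above(d,d), at(b), at(d), near(b,d), near(c,d), near(d,b), near(d,d), on(b), on(d)}
2. free(d,b)  →  {above(b,d), above(c,c), above(d,c), above(d,d), at(b), at(d), near(b,b), near(b,d), near(c,d), near(d,b), near(d,d), on(b), on(d)}
3. free(d,c)  →  {above(b,d), above(c,c), above(c,d), above(d,c), above(d,d), at(b), at(d), near(b,b), near(b,d), near(c,c), near(c,d), near(d,b), near(d,d), on(b), on(d)}
4. grab(d)  →  {above(b,d), above(c,c), above(c,d), above(d,c), at(b), at(d), inpos(d), near(b,b), near(b,d), near(c,c), near(c,d), near(d,b), near(d,d), on(b), on(d)}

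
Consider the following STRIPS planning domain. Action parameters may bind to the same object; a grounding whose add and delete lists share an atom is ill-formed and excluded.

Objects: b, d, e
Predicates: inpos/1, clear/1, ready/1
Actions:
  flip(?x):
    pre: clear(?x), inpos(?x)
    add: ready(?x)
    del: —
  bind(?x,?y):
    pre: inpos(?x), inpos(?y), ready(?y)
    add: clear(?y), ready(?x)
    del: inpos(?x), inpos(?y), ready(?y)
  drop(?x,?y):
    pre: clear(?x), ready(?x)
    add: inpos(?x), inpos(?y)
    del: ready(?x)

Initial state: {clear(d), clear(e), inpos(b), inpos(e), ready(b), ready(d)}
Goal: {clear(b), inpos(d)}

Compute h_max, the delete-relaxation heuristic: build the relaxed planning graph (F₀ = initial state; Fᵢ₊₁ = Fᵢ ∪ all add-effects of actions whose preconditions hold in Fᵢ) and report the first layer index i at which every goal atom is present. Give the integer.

F0 = init (6 atoms)
F1 = F0 ∪ {clear(b), inpos(d), ready(e)}  (9 atoms)
goal ⊆ F1  ⇒  h_max = 1

1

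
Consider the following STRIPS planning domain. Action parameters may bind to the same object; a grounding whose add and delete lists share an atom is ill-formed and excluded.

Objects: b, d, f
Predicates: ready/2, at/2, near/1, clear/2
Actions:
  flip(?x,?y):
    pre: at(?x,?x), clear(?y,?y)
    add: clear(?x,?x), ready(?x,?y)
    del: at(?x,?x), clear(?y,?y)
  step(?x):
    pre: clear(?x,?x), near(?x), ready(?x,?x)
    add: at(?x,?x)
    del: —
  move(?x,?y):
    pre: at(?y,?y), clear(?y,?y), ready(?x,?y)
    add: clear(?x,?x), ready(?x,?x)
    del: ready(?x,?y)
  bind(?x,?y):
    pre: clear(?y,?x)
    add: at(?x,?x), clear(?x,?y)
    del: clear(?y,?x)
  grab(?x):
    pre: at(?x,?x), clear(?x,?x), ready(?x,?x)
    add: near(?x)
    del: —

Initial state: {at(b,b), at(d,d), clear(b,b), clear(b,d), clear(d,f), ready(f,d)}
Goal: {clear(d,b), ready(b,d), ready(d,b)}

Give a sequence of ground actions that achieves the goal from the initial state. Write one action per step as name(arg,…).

1. flip(d,b)  →  {at(b,b), clear(b,d), clear(d,d), clear(d,f), ready(d,b), ready(f,d)}
2. flip(b,d)  →  {clear(b,b), clear(b,d), clear(d,f), ready(b,d), ready(d,b), ready(f,d)}
3. bind(d,b)  →  {at(d,d), clear(b,b), clear(d,b), clear(d,f), ready(b,d), ready(d,b), ready(f,d)}

flip(d,b); flip(b,d); bind(d,b)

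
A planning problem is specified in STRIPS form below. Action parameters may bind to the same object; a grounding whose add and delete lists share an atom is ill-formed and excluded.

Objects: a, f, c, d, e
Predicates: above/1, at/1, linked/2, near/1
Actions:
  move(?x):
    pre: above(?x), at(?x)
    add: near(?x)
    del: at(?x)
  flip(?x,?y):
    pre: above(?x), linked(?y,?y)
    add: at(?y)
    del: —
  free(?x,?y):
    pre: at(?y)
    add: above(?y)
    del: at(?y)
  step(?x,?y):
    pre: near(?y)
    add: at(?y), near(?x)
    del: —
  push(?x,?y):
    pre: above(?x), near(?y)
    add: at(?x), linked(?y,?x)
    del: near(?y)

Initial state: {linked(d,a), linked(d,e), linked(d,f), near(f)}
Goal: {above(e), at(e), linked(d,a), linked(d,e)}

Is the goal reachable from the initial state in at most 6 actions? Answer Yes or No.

1. step(e,f)  →  {at(f), linked(d,a), linked(d,e), linked(d,f), near(e), near(f)}
2. step(a,e)  →  {at(e), at(f), linked(d,a), linked(d,e), linked(d,f), near(a), near(e), near(f)}
3. free(a,e)  →  {above(e), at(f), linked(d,a), linked(d,e), linked(d,f), near(a), near(e), near(f)}
4. step(a,e)  →  {above(e), at(e), at(f), linked(d,a), linked(d,e), linked(d,f), near(a), near(e), near(f)}
optimal plan length = 4; 4 ≤ 6

Yes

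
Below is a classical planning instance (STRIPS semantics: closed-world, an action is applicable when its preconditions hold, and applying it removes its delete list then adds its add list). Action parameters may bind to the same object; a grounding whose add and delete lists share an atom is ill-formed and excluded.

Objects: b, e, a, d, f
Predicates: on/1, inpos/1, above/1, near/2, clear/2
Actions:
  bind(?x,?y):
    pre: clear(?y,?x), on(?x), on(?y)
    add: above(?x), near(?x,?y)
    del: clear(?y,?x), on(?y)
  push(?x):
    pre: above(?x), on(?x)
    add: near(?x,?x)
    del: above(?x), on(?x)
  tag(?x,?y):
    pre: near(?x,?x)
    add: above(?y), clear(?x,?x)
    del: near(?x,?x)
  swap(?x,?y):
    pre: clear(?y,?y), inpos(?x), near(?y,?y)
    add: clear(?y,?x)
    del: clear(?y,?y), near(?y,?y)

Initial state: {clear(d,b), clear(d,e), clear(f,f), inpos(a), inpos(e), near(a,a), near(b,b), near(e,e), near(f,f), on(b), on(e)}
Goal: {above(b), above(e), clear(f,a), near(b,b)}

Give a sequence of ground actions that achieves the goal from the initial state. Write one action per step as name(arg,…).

1. tag(b,e)  →  {above(e), clear(b,b), clear(d,b), clear(d,e), clear(f,f), inpos(a), inpos(e), near(a,a), near(e,e), near(f,f), on(b), on(e)}
2. bind(b,b)  →  {above(b), above(e), clear(d,b), clear(d,e), clear(f,f), inpos(a), inpos(e), near(a,a), near(b,b), near(e,e), near(f,f), on(e)}
3. swap(a,f)  →  {above(b), above(e), clear(d,b), clear(d,e), clear(f,a), inpos(a), inpos(e), near(a,a), near(b,b), near(e,e), on(e)}

tag(b,e); bind(b,b); swap(a,f)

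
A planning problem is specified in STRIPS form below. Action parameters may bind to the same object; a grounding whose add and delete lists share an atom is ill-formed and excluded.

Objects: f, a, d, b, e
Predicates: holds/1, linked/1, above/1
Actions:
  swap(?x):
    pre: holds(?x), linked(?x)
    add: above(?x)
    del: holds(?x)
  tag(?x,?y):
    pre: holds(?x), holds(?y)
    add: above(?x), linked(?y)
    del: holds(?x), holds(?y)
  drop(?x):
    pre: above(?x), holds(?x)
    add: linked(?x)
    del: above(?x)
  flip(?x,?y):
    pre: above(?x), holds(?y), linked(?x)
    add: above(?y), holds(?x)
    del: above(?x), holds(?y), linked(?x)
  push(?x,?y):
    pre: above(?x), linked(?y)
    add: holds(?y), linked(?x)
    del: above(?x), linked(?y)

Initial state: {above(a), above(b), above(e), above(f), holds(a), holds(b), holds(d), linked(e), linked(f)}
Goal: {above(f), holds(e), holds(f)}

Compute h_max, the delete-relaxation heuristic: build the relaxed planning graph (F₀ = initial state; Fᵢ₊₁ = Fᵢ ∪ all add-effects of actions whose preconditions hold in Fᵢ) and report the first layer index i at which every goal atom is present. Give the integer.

1

F0 = init (9 atoms)
F1 = F0 ∪ {above(d), holds(e), holds(f), linked(a), linked(b), linked(d)}  (15 atoms)
goal ⊆ F1  ⇒  h_max = 1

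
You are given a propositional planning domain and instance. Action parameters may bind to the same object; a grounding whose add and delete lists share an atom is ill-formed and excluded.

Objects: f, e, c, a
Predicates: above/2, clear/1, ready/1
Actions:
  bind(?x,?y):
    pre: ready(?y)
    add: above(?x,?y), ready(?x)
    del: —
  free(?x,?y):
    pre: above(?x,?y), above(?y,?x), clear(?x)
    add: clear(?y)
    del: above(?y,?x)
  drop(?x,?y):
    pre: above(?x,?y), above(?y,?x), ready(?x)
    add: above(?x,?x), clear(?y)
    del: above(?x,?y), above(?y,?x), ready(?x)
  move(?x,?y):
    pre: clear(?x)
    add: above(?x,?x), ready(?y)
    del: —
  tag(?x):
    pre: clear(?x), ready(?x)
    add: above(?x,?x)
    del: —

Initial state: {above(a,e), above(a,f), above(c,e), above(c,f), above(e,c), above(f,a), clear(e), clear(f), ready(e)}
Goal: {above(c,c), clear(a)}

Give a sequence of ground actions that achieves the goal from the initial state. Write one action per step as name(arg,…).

1. bind(c,e)  →  {above(a,e), above(a,f), above(c,e), above(c,f), above(e,c), above(f,a), clear(e), clear(f), ready(c), ready(e)}
2. bind(c,c)  →  {above(a,e), above(a,f), above(c,c), above(c,e), above(c,f), above(e,c), above(f,a), clear(e), clear(f), ready(c), ready(e)}
3. free(f,a)  →  {above(a,e), above(c,c), above(c,e), above(c,f), above(e,c), above(f,a), clear(a), clear(e), clear(f), ready(c), ready(e)}

bind(c,e); bind(c,c); free(f,a)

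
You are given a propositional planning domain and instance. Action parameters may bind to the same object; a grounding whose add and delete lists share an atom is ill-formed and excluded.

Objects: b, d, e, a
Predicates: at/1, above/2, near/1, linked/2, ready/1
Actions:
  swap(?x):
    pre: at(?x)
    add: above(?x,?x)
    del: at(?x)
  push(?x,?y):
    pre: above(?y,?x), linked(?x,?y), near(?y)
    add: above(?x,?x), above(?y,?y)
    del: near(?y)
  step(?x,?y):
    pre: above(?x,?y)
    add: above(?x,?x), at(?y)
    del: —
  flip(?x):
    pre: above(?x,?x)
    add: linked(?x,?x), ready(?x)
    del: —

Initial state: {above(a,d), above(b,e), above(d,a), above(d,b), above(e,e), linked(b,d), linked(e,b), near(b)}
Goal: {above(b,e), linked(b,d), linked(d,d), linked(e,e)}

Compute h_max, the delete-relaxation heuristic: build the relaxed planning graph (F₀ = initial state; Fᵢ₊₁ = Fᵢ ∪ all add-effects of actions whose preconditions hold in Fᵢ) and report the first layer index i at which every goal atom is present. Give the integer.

2

F0 = init (8 atoms)
F1 = F0 ∪ {above(a,a), above(b,b), above(d,d), at(a), at(b), at(d), at(e), linked(e,e), ready(e)}  (17 atoms)
F2 = F1 ∪ {linked(a,a), linked(b,b), linked(d,d), ready(a), ready(b), ready(d)}  (23 atoms)
goal ⊆ F2  ⇒  h_max = 2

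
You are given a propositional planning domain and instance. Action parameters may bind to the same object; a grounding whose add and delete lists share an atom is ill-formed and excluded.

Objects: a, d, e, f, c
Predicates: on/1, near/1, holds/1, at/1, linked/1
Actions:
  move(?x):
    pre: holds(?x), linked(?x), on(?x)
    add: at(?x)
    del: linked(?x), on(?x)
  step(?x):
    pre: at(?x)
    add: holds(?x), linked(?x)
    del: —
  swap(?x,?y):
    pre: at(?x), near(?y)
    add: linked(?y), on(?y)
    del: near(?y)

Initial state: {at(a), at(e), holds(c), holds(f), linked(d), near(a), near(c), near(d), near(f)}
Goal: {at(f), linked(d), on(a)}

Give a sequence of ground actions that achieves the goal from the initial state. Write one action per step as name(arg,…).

1. swap(a,a)  →  {at(a), at(e), holds(c), holds(f), linked(a), linked(d), near(c), near(d), near(f), on(a)}
2. swap(a,f)  →  {at(a), at(e), holds(c), holds(f), linked(a), linked(d), linked(f), near(c), near(d), on(a), on(f)}
3. move(f)  →  {at(a), at(e), at(f), holds(c), holds(f), linked(a), linked(d), near(c), near(d), on(a)}

swap(a,a); swap(a,f); move(f)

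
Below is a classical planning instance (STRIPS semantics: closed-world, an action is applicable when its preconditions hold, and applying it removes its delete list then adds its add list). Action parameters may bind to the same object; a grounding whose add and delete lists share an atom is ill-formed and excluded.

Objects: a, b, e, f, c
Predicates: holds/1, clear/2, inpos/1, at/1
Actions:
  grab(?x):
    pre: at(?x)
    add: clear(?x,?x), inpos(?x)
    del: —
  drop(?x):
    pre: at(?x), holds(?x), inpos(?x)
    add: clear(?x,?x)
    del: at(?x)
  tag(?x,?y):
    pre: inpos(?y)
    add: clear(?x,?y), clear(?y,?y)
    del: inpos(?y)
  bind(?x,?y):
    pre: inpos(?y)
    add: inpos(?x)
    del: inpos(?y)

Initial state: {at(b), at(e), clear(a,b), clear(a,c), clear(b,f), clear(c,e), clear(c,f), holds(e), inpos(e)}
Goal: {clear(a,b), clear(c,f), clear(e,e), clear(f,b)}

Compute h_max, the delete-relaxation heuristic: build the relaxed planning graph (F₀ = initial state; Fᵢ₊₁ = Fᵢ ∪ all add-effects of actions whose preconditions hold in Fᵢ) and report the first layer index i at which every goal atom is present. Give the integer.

F0 = init (9 atoms)
F1 = F0 ∪ {clear(a,e), clear(b,b), clear(b,e), clear(e,e), clear(f,e), inpos(a), inpos(b), inpos(c), inpos(f)}  (18 atoms)
F2 = F1 ∪ {clear(a,a), clear(a,f), clear(b,a), clear(b,c), clear(c,a), clear(c,b), clear(c,c), clear(e,a), clear(e,b), clear(e,c), clear(e,f), clear(f,a), clear(f,b), clear(f,c), clear(f,f)}  (33 atoms)
goal ⊆ F2  ⇒  h_max = 2

2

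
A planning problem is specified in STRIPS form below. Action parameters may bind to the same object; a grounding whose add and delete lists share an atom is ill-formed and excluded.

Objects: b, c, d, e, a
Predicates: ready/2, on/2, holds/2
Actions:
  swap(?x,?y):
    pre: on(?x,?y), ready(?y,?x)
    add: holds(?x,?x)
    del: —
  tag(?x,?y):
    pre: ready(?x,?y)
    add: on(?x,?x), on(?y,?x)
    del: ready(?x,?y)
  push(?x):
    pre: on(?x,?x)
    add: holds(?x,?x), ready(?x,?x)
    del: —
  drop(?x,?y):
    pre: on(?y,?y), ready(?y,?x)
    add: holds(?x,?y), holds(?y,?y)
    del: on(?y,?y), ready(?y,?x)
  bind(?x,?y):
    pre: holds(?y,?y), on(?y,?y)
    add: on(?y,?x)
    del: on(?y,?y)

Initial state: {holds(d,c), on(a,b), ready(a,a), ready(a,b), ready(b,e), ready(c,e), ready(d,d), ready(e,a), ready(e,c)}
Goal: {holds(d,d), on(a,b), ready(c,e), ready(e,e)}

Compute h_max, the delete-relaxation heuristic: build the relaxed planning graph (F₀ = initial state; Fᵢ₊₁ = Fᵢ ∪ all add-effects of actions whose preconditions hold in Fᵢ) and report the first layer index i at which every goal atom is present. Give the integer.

F0 = init (9 atoms)
F1 = F0 ∪ {on(a,a), on(a,e), on(b,a), on(b,b), on(c,c), on(c,e), on(d,d), on(e,b), on(e,c), on(e,e)}  (19 atoms)
F2 = F1 ∪ {holds(a,a), holds(a,e), holds(b,a), holds(b,b), holds(c,c), holds(c,e), holds(d,d), holds(e,b), holds(e,c), holds(e,e), ready(b,b), ready(c,c), ready(e,e)}  (32 atoms)
goal ⊆ F2  ⇒  h_max = 2

2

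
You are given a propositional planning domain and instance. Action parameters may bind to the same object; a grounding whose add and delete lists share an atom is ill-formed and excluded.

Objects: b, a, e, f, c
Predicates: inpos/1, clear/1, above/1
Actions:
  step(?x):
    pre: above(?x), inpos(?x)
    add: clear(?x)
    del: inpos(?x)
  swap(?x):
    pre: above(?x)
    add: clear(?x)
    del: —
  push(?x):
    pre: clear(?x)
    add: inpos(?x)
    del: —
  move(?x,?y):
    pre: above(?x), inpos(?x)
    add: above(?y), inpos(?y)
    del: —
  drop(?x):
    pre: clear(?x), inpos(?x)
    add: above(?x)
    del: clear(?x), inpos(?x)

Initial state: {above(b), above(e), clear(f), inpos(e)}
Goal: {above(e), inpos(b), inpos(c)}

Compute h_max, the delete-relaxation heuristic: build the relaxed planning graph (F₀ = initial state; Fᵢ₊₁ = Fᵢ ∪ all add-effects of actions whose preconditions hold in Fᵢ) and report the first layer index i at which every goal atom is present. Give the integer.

F0 = init (4 atoms)
F1 = F0 ∪ {above(a), above(c), above(f), clear(b), clear(e), inpos(a), inpos(b), inpos(c), inpos(f)}  (13 atoms)
goal ⊆ F1  ⇒  h_max = 1

1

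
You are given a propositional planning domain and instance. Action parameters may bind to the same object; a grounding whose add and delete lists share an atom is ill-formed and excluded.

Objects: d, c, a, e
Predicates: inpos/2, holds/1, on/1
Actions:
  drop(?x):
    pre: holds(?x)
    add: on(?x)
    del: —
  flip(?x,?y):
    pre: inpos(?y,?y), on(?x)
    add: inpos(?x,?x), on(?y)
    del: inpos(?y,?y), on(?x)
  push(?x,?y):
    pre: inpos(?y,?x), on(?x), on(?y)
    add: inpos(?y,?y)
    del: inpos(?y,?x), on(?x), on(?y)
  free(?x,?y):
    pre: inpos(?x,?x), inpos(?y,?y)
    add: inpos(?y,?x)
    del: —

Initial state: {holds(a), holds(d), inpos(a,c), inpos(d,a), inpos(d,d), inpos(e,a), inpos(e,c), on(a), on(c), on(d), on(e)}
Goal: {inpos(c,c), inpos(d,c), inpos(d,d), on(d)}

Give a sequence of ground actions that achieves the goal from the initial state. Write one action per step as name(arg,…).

push(a,e); flip(c,e); free(c,d)

1. push(a,e)  →  {holds(a), holds(d), inpos(a,c), inpos(d,a), inpos(d,d), inpos(e,c), inpos(e,e), on(c), on(d)}
2. flip(c,e)  →  {holds(a), holds(d), inpos(a,c), inpos(c,c), inpos(d,a), inpos(d,d), inpos(e,c), on(d), on(e)}
3. free(c,d)  →  {holds(a), holds(d), inpos(a,c), inpos(c,c), inpos(d,a), inpos(d,c), inpos(d,d), inpos(e,c), on(d), on(e)}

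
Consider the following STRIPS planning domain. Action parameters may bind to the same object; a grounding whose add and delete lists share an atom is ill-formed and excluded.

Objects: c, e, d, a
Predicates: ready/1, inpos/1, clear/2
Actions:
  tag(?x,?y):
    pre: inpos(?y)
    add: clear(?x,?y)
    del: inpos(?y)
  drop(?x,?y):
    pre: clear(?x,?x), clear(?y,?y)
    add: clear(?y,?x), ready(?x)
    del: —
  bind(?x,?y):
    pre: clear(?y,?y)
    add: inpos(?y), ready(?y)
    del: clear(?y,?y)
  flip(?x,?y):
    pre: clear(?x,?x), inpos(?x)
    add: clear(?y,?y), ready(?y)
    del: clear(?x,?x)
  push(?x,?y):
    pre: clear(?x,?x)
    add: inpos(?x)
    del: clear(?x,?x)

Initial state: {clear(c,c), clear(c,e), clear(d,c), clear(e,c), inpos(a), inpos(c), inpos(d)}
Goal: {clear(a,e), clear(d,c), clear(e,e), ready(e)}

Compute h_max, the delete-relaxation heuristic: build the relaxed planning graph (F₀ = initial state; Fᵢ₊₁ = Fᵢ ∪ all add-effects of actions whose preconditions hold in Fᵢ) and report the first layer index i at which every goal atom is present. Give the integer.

2

F0 = init (7 atoms)
F1 = F0 ∪ {clear(a,a), clear(a,c), clear(a,d), clear(c,a), clear(c,d), clear(d,a), clear(d,d), clear(e,a), clear(e,d), clear(e,e), ready(a), ready(c), ready(d), ready(e)}  (21 atoms)
F2 = F1 ∪ {clear(a,e), clear(d,e), inpos(e)}  (24 atoms)
goal ⊆ F2  ⇒  h_max = 2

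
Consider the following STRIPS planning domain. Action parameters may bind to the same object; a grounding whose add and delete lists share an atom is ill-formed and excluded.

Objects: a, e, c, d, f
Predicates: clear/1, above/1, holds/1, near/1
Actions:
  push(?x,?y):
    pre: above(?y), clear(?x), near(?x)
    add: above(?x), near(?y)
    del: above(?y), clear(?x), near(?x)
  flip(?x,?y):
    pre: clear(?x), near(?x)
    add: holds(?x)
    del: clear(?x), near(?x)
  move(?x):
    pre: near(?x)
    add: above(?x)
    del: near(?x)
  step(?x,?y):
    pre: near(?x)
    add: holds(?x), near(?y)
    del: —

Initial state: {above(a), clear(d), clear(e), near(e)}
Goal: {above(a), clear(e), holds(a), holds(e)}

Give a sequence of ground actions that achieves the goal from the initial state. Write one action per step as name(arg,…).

1. step(e,a)  →  {above(a), clear(d), clear(e), holds(e), near(a), near(e)}
2. step(a,a)  →  {above(a), clear(d), clear(e), holds(a), holds(e), near(a), near(e)}

step(e,a); step(a,a)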